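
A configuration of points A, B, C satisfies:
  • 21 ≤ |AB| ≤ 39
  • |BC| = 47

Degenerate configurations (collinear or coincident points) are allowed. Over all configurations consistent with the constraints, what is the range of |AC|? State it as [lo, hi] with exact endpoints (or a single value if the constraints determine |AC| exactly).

|AB| ∈ [21, 39]
|BC| ∈ {47}
|AC| ∈ [8, 86]

|AC| ∈ [8, 86]  (≈ [8.0000, 86.0000])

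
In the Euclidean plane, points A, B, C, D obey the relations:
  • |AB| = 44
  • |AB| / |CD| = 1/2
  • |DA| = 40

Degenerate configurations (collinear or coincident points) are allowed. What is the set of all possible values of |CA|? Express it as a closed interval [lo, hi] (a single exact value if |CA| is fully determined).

|AB| ∈ {44}
|AD| ∈ {40}
|CD| ∈ {88}
|BD| ∈ [4, 84]
|AC| ∈ [48, 128]
|BC| ∈ [4, 172]

|CA| ∈ [48, 128]  (≈ [48.0000, 128.0000])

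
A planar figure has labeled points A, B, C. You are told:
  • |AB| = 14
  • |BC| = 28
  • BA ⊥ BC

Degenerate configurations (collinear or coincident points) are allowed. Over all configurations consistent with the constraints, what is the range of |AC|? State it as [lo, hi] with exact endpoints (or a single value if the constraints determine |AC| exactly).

|AC| = 14·√(5)  (≈ 31.3050)

|AB| ∈ {14}
|BC| ∈ {28}
|AC| ∈ {14·√(5)}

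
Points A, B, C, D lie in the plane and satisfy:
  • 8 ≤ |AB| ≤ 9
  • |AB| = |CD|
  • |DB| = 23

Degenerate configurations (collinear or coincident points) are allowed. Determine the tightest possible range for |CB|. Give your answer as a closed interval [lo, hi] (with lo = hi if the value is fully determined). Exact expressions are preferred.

|AB| ∈ [8, 9]
|BD| ∈ {23}
|CD| ∈ [8, 9]
|AD| ∈ [14, 32]
|BC| ∈ [14, 32]
|AC| ∈ [5, 41]

|CB| ∈ [14, 32]  (≈ [14.0000, 32.0000])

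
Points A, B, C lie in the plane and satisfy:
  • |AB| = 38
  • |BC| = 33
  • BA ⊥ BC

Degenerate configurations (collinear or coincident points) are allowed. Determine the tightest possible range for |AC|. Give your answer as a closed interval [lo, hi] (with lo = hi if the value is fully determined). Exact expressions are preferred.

|AC| = √(2533)  (≈ 50.3289)

|AB| ∈ {38}
|BC| ∈ {33}
|AC| ∈ {√(2533)}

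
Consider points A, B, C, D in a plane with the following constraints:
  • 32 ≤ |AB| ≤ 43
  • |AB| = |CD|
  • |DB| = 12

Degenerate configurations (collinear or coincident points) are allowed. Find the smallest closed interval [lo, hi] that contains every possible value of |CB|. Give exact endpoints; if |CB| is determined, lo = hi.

|AB| ∈ [32, 43]
|BD| ∈ {12}
|CD| ∈ [32, 43]
|AD| ∈ [20, 55]
|BC| ∈ [20, 55]
|AC| ∈ [0, 98]

|CB| ∈ [20, 55]  (≈ [20.0000, 55.0000])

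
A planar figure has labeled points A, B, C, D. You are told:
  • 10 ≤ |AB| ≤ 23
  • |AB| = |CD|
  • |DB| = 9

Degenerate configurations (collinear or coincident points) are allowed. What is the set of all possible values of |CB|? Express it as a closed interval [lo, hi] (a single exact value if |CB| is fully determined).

|AB| ∈ [10, 23]
|BD| ∈ {9}
|CD| ∈ [10, 23]
|AD| ∈ [1, 32]
|BC| ∈ [1, 32]
|AC| ∈ [0, 55]

|CB| ∈ [1, 32]  (≈ [1.0000, 32.0000])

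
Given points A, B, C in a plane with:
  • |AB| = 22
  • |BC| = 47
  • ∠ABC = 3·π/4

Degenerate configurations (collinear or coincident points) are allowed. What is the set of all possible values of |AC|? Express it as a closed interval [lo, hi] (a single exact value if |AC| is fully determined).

|AC| = √(1034·√(2) + 2693)  (≈ 64.4616)

|AB| ∈ {22}
|BC| ∈ {47}
|AC| ∈ {√(1034·√(2) + 2693)}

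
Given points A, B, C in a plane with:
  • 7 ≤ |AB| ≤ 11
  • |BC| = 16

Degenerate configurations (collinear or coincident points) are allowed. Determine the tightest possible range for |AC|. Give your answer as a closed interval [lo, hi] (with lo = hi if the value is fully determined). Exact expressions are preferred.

|AB| ∈ [7, 11]
|BC| ∈ {16}
|AC| ∈ [5, 27]

|AC| ∈ [5, 27]  (≈ [5.0000, 27.0000])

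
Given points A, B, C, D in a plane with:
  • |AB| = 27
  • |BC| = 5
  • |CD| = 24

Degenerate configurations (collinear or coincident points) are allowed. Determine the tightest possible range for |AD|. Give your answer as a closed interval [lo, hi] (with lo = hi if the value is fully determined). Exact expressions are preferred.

|AD| ∈ [0, 56]  (≈ [0.0000, 56.0000])

|AB| ∈ {27}
|BC| ∈ {5}
|CD| ∈ {24}
|AC| ∈ [22, 32]
|BD| ∈ [19, 29]
|AD| ∈ [0, 56]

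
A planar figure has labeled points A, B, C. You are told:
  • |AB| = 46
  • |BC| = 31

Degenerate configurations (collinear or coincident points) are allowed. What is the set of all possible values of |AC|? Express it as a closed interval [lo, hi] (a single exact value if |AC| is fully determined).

|AB| ∈ {46}
|BC| ∈ {31}
|AC| ∈ [15, 77]

|AC| ∈ [15, 77]  (≈ [15.0000, 77.0000])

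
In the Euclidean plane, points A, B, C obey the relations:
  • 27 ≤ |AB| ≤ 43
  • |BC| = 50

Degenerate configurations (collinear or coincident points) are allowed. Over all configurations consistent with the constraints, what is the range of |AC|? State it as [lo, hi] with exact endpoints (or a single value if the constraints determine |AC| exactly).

|AC| ∈ [7, 93]  (≈ [7.0000, 93.0000])

|AB| ∈ [27, 43]
|BC| ∈ {50}
|AC| ∈ [7, 93]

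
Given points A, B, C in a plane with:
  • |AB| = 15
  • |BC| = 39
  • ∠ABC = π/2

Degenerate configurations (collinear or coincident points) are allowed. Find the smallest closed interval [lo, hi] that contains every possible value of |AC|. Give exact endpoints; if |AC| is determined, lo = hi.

|AB| ∈ {15}
|BC| ∈ {39}
|AC| ∈ {3·√(194)}

|AC| = 3·√(194)  (≈ 41.7852)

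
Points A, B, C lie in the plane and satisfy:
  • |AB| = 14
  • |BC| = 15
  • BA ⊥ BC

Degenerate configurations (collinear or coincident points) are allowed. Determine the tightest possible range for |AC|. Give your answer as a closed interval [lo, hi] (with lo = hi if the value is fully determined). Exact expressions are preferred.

|AB| ∈ {14}
|BC| ∈ {15}
|AC| ∈ {√(421)}

|AC| = √(421)  (≈ 20.5183)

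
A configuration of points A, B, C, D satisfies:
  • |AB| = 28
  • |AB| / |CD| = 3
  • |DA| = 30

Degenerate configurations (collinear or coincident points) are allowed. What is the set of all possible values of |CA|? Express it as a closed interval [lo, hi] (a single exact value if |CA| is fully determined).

|CA| ∈ [62/3, 118/3]  (≈ [20.6667, 39.3333])

|AB| ∈ {28}
|AD| ∈ {30}
|CD| ∈ {28/3}
|BD| ∈ [2, 58]
|AC| ∈ [62/3, 118/3]
|BC| ∈ [0, 202/3]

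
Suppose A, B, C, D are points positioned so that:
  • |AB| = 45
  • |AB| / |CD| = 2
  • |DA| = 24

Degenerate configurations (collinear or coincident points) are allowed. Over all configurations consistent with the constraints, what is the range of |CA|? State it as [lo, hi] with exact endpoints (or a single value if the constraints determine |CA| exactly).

|CA| ∈ [3/2, 93/2]  (≈ [1.5000, 46.5000])

|AB| ∈ {45}
|AD| ∈ {24}
|CD| ∈ {45/2}
|BD| ∈ [21, 69]
|AC| ∈ [3/2, 93/2]
|BC| ∈ [0, 183/2]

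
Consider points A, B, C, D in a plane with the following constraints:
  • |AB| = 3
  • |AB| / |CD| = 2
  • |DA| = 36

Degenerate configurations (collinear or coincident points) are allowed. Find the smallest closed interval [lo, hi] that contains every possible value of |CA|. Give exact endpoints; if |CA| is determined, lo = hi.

|CA| ∈ [69/2, 75/2]  (≈ [34.5000, 37.5000])

|AB| ∈ {3}
|AD| ∈ {36}
|CD| ∈ {3/2}
|BD| ∈ [33, 39]
|AC| ∈ [69/2, 75/2]
|BC| ∈ [63/2, 81/2]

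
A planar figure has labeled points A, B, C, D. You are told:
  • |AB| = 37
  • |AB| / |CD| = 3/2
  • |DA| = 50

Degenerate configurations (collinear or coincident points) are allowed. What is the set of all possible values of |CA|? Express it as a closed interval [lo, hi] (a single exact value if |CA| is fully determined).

|AB| ∈ {37}
|AD| ∈ {50}
|CD| ∈ {74/3}
|BD| ∈ [13, 87]
|AC| ∈ [76/3, 224/3]
|BC| ∈ [0, 335/3]

|CA| ∈ [76/3, 224/3]  (≈ [25.3333, 74.6667])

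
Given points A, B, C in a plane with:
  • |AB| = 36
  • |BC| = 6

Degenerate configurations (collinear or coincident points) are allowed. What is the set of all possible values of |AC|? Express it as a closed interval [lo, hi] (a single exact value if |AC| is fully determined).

|AB| ∈ {36}
|BC| ∈ {6}
|AC| ∈ [30, 42]

|AC| ∈ [30, 42]  (≈ [30.0000, 42.0000])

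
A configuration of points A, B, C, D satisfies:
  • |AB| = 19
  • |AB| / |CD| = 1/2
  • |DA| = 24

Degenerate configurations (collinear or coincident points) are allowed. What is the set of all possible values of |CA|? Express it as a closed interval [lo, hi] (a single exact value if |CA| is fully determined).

|CA| ∈ [14, 62]  (≈ [14.0000, 62.0000])

|AB| ∈ {19}
|AD| ∈ {24}
|CD| ∈ {38}
|BD| ∈ [5, 43]
|AC| ∈ [14, 62]
|BC| ∈ [0, 81]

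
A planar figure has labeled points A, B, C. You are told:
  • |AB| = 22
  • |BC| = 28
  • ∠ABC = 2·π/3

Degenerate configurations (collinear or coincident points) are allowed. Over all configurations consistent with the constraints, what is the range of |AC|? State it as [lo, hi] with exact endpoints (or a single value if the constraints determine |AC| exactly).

|AB| ∈ {22}
|BC| ∈ {28}
|AC| ∈ {2·√(471)}

|AC| = 2·√(471)  (≈ 43.4051)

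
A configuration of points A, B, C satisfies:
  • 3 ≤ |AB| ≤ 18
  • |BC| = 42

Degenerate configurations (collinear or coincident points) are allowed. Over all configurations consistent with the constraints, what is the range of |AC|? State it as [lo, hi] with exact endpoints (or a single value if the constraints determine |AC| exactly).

|AB| ∈ [3, 18]
|BC| ∈ {42}
|AC| ∈ [24, 60]

|AC| ∈ [24, 60]  (≈ [24.0000, 60.0000])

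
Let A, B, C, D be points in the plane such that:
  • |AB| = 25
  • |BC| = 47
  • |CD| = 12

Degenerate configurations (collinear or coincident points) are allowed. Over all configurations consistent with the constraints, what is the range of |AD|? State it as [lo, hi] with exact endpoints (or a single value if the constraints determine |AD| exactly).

|AB| ∈ {25}
|BC| ∈ {47}
|CD| ∈ {12}
|AC| ∈ [22, 72]
|BD| ∈ [35, 59]
|AD| ∈ [10, 84]

|AD| ∈ [10, 84]  (≈ [10.0000, 84.0000])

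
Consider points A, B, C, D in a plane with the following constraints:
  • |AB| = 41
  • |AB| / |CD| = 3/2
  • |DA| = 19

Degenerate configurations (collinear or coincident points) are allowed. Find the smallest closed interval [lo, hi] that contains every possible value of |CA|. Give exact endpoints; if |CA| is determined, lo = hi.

|CA| ∈ [25/3, 139/3]  (≈ [8.3333, 46.3333])

|AB| ∈ {41}
|AD| ∈ {19}
|CD| ∈ {82/3}
|BD| ∈ [22, 60]
|AC| ∈ [25/3, 139/3]
|BC| ∈ [0, 262/3]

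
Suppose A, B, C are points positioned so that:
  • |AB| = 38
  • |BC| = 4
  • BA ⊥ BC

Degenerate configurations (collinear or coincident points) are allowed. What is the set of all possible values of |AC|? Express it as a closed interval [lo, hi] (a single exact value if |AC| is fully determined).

|AC| = 2·√(365)  (≈ 38.2099)

|AB| ∈ {38}
|BC| ∈ {4}
|AC| ∈ {2·√(365)}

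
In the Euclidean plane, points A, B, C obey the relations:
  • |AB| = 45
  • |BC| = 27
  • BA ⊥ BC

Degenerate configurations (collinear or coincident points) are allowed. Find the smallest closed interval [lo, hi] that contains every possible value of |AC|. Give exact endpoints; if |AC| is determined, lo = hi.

|AB| ∈ {45}
|BC| ∈ {27}
|AC| ∈ {9·√(34)}

|AC| = 9·√(34)  (≈ 52.4786)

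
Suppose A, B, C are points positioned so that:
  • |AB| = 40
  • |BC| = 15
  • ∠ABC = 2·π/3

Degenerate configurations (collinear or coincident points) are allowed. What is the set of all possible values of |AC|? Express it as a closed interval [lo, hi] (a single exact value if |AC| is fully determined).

|AB| ∈ {40}
|BC| ∈ {15}
|AC| ∈ {5·√(97)}

|AC| = 5·√(97)  (≈ 49.2443)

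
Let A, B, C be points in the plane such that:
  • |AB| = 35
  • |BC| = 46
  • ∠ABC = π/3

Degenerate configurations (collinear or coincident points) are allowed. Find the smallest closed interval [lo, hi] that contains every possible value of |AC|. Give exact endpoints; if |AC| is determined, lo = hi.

|AB| ∈ {35}
|BC| ∈ {46}
|AC| ∈ {√(1731)}

|AC| = √(1731)  (≈ 41.6053)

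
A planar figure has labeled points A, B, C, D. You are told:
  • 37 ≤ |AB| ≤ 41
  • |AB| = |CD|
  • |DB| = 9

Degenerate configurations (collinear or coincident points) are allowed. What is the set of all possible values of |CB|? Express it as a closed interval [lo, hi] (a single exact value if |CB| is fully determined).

|CB| ∈ [28, 50]  (≈ [28.0000, 50.0000])

|AB| ∈ [37, 41]
|BD| ∈ {9}
|CD| ∈ [37, 41]
|AD| ∈ [28, 50]
|BC| ∈ [28, 50]
|AC| ∈ [0, 91]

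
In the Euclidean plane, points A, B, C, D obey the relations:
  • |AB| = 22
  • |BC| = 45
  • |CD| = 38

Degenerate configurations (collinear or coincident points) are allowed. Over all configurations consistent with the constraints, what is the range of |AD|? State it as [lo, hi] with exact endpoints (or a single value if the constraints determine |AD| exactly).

|AB| ∈ {22}
|BC| ∈ {45}
|CD| ∈ {38}
|AC| ∈ [23, 67]
|BD| ∈ [7, 83]
|AD| ∈ [0, 105]

|AD| ∈ [0, 105]  (≈ [0.0000, 105.0000])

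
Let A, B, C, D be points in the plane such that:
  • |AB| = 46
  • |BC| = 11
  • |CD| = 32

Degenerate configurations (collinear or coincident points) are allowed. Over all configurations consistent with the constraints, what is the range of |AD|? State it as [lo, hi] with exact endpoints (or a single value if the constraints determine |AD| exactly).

|AD| ∈ [3, 89]  (≈ [3.0000, 89.0000])

|AB| ∈ {46}
|BC| ∈ {11}
|CD| ∈ {32}
|AC| ∈ [35, 57]
|BD| ∈ [21, 43]
|AD| ∈ [3, 89]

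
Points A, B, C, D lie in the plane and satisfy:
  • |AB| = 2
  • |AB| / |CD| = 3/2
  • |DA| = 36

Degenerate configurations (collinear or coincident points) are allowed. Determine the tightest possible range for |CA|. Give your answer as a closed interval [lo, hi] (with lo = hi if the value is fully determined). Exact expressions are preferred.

|AB| ∈ {2}
|AD| ∈ {36}
|CD| ∈ {4/3}
|BD| ∈ [34, 38]
|AC| ∈ [104/3, 112/3]
|BC| ∈ [98/3, 118/3]

|CA| ∈ [104/3, 112/3]  (≈ [34.6667, 37.3333])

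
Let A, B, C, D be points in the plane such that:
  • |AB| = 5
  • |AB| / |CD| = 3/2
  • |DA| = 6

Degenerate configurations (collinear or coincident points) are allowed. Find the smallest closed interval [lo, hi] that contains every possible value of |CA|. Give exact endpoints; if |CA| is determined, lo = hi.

|CA| ∈ [8/3, 28/3]  (≈ [2.6667, 9.3333])

|AB| ∈ {5}
|AD| ∈ {6}
|CD| ∈ {10/3}
|BD| ∈ [1, 11]
|AC| ∈ [8/3, 28/3]
|BC| ∈ [0, 43/3]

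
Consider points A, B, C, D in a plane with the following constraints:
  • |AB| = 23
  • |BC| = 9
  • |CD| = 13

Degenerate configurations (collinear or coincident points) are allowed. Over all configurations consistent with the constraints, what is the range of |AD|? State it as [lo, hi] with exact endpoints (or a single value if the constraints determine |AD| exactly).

|AD| ∈ [1, 45]  (≈ [1.0000, 45.0000])

|AB| ∈ {23}
|BC| ∈ {9}
|CD| ∈ {13}
|AC| ∈ [14, 32]
|BD| ∈ [4, 22]
|AD| ∈ [1, 45]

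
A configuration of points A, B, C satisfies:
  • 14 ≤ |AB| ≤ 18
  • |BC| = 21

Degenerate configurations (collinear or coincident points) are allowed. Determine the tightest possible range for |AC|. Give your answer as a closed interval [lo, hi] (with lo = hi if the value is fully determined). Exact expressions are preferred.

|AB| ∈ [14, 18]
|BC| ∈ {21}
|AC| ∈ [3, 39]

|AC| ∈ [3, 39]  (≈ [3.0000, 39.0000])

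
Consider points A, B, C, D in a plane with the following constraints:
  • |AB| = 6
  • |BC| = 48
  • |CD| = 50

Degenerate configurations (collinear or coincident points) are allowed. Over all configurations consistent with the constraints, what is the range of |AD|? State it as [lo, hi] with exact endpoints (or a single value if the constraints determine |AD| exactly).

|AD| ∈ [0, 104]  (≈ [0.0000, 104.0000])

|AB| ∈ {6}
|BC| ∈ {48}
|CD| ∈ {50}
|AC| ∈ [42, 54]
|BD| ∈ [2, 98]
|AD| ∈ [0, 104]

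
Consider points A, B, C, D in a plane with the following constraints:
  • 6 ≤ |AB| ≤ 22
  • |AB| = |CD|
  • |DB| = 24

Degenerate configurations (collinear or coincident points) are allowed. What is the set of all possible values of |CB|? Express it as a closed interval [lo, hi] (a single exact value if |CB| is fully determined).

|CB| ∈ [2, 46]  (≈ [2.0000, 46.0000])

|AB| ∈ [6, 22]
|BD| ∈ {24}
|CD| ∈ [6, 22]
|AD| ∈ [2, 46]
|BC| ∈ [2, 46]
|AC| ∈ [0, 68]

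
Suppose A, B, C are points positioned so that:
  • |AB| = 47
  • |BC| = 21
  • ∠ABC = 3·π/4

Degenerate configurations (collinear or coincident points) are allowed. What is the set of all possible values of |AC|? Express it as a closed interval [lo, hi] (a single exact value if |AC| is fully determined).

|AC| = √(987·√(2) + 2650)  (≈ 63.6068)

|AB| ∈ {47}
|BC| ∈ {21}
|AC| ∈ {√(987·√(2) + 2650)}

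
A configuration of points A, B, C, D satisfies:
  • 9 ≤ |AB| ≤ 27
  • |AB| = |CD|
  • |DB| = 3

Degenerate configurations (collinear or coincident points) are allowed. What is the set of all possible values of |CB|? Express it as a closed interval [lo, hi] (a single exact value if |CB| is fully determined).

|AB| ∈ [9, 27]
|BD| ∈ {3}
|CD| ∈ [9, 27]
|AD| ∈ [6, 30]
|BC| ∈ [6, 30]
|AC| ∈ [0, 57]

|CB| ∈ [6, 30]  (≈ [6.0000, 30.0000])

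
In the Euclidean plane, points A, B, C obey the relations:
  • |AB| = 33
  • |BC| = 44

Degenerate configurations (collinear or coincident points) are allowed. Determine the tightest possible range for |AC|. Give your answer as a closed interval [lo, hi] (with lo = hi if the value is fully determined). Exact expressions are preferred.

|AC| ∈ [11, 77]  (≈ [11.0000, 77.0000])

|AB| ∈ {33}
|BC| ∈ {44}
|AC| ∈ [11, 77]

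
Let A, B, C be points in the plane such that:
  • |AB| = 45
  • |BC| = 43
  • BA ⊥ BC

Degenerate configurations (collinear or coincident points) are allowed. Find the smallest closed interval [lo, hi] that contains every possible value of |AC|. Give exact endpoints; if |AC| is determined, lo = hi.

|AC| = √(3874)  (≈ 62.2415)

|AB| ∈ {45}
|BC| ∈ {43}
|AC| ∈ {√(3874)}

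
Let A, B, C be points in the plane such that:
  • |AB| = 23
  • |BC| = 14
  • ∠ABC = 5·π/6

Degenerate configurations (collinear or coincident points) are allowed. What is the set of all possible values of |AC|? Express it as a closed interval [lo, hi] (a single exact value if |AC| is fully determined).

|AB| ∈ {23}
|BC| ∈ {14}
|AC| ∈ {√(322·√(3) + 725)}

|AC| = √(322·√(3) + 725)  (≈ 35.8151)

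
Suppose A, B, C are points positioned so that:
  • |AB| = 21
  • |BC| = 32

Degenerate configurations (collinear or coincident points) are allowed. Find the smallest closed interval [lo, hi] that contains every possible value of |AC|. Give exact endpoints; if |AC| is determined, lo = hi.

|AC| ∈ [11, 53]  (≈ [11.0000, 53.0000])

|AB| ∈ {21}
|BC| ∈ {32}
|AC| ∈ [11, 53]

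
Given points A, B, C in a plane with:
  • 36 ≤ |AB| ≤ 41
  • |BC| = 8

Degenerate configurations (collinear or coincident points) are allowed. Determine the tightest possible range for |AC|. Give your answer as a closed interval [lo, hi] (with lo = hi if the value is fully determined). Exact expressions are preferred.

|AC| ∈ [28, 49]  (≈ [28.0000, 49.0000])

|AB| ∈ [36, 41]
|BC| ∈ {8}
|AC| ∈ [28, 49]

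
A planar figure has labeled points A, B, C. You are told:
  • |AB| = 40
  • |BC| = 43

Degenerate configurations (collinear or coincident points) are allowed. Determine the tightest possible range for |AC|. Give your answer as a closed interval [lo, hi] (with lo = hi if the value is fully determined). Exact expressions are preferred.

|AC| ∈ [3, 83]  (≈ [3.0000, 83.0000])

|AB| ∈ {40}
|BC| ∈ {43}
|AC| ∈ [3, 83]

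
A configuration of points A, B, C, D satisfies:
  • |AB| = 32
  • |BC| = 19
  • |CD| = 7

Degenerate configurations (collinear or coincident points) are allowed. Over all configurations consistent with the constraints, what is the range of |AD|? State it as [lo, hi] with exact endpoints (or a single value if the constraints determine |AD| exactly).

|AB| ∈ {32}
|BC| ∈ {19}
|CD| ∈ {7}
|AC| ∈ [13, 51]
|BD| ∈ [12, 26]
|AD| ∈ [6, 58]

|AD| ∈ [6, 58]  (≈ [6.0000, 58.0000])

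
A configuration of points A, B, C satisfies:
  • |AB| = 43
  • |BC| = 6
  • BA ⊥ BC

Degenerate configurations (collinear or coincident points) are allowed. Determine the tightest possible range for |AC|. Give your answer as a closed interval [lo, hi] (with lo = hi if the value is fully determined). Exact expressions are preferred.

|AC| = √(1885)  (≈ 43.4166)

|AB| ∈ {43}
|BC| ∈ {6}
|AC| ∈ {√(1885)}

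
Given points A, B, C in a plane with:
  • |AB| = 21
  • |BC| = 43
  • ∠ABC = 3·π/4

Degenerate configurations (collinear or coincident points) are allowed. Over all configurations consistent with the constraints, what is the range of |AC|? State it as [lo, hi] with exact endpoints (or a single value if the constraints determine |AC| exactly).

|AB| ∈ {21}
|BC| ∈ {43}
|AC| ∈ {√(903·√(2) + 2290)}

|AC| = √(903·√(2) + 2290)  (≈ 59.7247)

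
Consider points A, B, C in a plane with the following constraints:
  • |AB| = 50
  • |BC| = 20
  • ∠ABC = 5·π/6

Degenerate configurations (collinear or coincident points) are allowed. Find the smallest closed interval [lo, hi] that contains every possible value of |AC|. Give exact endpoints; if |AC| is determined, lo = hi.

|AC| = 10·√(10·√(3) + 29)  (≈ 68.0592)

|AB| ∈ {50}
|BC| ∈ {20}
|AC| ∈ {10·√(10·√(3) + 29)}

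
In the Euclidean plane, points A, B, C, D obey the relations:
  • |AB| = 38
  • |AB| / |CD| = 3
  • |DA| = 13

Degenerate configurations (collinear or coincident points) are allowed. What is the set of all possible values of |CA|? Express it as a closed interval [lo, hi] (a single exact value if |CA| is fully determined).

|AB| ∈ {38}
|AD| ∈ {13}
|CD| ∈ {38/3}
|BD| ∈ [25, 51]
|AC| ∈ [1/3, 77/3]
|BC| ∈ [37/3, 191/3]

|CA| ∈ [1/3, 77/3]  (≈ [0.3333, 25.6667])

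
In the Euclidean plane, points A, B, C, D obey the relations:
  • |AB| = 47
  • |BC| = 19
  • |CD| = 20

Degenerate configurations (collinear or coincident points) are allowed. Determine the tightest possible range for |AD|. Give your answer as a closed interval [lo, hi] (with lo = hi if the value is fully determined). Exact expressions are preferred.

|AB| ∈ {47}
|BC| ∈ {19}
|CD| ∈ {20}
|AC| ∈ [28, 66]
|BD| ∈ [1, 39]
|AD| ∈ [8, 86]

|AD| ∈ [8, 86]  (≈ [8.0000, 86.0000])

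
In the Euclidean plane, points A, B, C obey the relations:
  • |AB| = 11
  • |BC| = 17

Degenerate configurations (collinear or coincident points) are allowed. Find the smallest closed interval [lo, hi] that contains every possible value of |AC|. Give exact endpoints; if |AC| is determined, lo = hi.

|AB| ∈ {11}
|BC| ∈ {17}
|AC| ∈ [6, 28]

|AC| ∈ [6, 28]  (≈ [6.0000, 28.0000])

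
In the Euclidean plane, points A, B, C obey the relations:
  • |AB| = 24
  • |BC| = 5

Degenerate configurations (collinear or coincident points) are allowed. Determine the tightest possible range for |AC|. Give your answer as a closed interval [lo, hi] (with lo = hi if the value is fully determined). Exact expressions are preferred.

|AB| ∈ {24}
|BC| ∈ {5}
|AC| ∈ [19, 29]

|AC| ∈ [19, 29]  (≈ [19.0000, 29.0000])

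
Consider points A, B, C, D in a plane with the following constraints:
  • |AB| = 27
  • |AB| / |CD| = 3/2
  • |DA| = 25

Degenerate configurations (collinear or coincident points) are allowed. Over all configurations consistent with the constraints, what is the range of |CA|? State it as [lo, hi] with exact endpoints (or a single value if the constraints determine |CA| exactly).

|AB| ∈ {27}
|AD| ∈ {25}
|CD| ∈ {18}
|BD| ∈ [2, 52]
|AC| ∈ [7, 43]
|BC| ∈ [0, 70]

|CA| ∈ [7, 43]  (≈ [7.0000, 43.0000])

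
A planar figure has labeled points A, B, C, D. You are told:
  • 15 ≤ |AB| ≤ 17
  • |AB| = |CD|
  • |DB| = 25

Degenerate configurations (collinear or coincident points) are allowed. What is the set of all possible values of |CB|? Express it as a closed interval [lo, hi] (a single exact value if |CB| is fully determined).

|AB| ∈ [15, 17]
|BD| ∈ {25}
|CD| ∈ [15, 17]
|AD| ∈ [8, 42]
|BC| ∈ [8, 42]
|AC| ∈ [0, 59]

|CB| ∈ [8, 42]  (≈ [8.0000, 42.0000])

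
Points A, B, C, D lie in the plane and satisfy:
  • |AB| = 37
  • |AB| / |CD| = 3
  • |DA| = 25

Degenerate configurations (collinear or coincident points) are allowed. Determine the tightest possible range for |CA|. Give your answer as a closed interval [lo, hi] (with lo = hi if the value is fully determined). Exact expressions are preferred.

|AB| ∈ {37}
|AD| ∈ {25}
|CD| ∈ {37/3}
|BD| ∈ [12, 62]
|AC| ∈ [38/3, 112/3]
|BC| ∈ [0, 223/3]

|CA| ∈ [38/3, 112/3]  (≈ [12.6667, 37.3333])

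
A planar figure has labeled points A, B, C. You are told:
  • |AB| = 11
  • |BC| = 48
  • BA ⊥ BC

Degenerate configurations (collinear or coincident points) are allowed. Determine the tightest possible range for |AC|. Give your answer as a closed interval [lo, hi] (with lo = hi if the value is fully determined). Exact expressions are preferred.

|AC| = 5·√(97)  (≈ 49.2443)

|AB| ∈ {11}
|BC| ∈ {48}
|AC| ∈ {5·√(97)}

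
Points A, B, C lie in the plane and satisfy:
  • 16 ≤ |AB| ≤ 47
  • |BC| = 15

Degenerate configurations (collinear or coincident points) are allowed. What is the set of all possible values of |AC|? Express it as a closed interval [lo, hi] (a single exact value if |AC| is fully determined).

|AB| ∈ [16, 47]
|BC| ∈ {15}
|AC| ∈ [1, 62]

|AC| ∈ [1, 62]  (≈ [1.0000, 62.0000])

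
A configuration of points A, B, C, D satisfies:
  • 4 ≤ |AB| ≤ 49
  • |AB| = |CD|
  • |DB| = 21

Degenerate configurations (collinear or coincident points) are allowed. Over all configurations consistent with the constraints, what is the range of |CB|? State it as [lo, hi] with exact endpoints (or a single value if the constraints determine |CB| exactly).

|CB| ∈ [0, 70]  (≈ [0.0000, 70.0000])

|AB| ∈ [4, 49]
|BD| ∈ {21}
|CD| ∈ [4, 49]
|AD| ∈ [0, 70]
|BC| ∈ [0, 70]
|AC| ∈ [0, 119]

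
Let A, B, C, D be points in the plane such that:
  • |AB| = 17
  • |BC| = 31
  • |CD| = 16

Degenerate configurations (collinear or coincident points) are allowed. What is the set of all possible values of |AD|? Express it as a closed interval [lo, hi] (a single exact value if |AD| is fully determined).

|AB| ∈ {17}
|BC| ∈ {31}
|CD| ∈ {16}
|AC| ∈ [14, 48]
|BD| ∈ [15, 47]
|AD| ∈ [0, 64]

|AD| ∈ [0, 64]  (≈ [0.0000, 64.0000])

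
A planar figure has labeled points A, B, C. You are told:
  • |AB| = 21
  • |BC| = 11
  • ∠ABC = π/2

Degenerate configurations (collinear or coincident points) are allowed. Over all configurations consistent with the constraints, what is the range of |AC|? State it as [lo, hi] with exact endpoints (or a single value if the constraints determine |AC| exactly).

|AC| = √(562)  (≈ 23.7065)

|AB| ∈ {21}
|BC| ∈ {11}
|AC| ∈ {√(562)}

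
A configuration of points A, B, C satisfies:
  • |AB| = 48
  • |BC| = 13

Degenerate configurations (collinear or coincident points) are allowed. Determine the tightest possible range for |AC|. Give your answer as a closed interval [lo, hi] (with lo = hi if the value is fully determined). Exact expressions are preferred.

|AB| ∈ {48}
|BC| ∈ {13}
|AC| ∈ [35, 61]

|AC| ∈ [35, 61]  (≈ [35.0000, 61.0000])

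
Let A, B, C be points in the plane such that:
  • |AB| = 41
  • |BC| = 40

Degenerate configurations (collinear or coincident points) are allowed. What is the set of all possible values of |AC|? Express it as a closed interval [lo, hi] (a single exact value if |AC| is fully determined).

|AC| ∈ [1, 81]  (≈ [1.0000, 81.0000])

|AB| ∈ {41}
|BC| ∈ {40}
|AC| ∈ [1, 81]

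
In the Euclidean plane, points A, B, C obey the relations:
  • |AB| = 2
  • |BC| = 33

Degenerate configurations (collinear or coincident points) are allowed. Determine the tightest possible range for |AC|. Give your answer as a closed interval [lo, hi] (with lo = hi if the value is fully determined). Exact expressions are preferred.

|AC| ∈ [31, 35]  (≈ [31.0000, 35.0000])

|AB| ∈ {2}
|BC| ∈ {33}
|AC| ∈ [31, 35]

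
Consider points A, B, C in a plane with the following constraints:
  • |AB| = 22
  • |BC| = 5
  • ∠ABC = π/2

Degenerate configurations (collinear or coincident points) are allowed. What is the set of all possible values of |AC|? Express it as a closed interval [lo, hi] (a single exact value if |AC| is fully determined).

|AB| ∈ {22}
|BC| ∈ {5}
|AC| ∈ {√(509)}

|AC| = √(509)  (≈ 22.5610)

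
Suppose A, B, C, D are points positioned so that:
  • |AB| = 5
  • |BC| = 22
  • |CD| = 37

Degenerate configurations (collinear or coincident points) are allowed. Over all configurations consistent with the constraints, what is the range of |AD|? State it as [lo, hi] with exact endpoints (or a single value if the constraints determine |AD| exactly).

|AB| ∈ {5}
|BC| ∈ {22}
|CD| ∈ {37}
|AC| ∈ [17, 27]
|BD| ∈ [15, 59]
|AD| ∈ [10, 64]

|AD| ∈ [10, 64]  (≈ [10.0000, 64.0000])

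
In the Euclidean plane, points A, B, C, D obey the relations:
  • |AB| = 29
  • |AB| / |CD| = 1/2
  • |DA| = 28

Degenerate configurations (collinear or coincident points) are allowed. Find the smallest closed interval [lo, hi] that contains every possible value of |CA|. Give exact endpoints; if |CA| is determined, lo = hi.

|AB| ∈ {29}
|AD| ∈ {28}
|CD| ∈ {58}
|BD| ∈ [1, 57]
|AC| ∈ [30, 86]
|BC| ∈ [1, 115]

|CA| ∈ [30, 86]  (≈ [30.0000, 86.0000])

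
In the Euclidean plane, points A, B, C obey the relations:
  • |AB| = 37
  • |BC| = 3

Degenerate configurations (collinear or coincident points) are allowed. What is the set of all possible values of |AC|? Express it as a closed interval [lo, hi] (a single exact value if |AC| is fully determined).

|AB| ∈ {37}
|BC| ∈ {3}
|AC| ∈ [34, 40]

|AC| ∈ [34, 40]  (≈ [34.0000, 40.0000])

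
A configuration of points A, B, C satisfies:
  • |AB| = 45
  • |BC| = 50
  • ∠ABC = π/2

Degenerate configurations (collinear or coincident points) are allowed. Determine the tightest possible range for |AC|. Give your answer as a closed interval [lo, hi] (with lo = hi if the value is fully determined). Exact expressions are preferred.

|AB| ∈ {45}
|BC| ∈ {50}
|AC| ∈ {5·√(181)}

|AC| = 5·√(181)  (≈ 67.2681)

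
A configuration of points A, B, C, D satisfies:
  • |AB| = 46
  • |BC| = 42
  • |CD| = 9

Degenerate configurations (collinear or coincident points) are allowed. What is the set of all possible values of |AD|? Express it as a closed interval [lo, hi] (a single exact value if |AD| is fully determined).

|AB| ∈ {46}
|BC| ∈ {42}
|CD| ∈ {9}
|AC| ∈ [4, 88]
|BD| ∈ [33, 51]
|AD| ∈ [0, 97]

|AD| ∈ [0, 97]  (≈ [0.0000, 97.0000])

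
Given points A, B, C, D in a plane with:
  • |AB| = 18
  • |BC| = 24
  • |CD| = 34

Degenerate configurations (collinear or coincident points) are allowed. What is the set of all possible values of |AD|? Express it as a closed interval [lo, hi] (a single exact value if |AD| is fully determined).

|AD| ∈ [0, 76]  (≈ [0.0000, 76.0000])

|AB| ∈ {18}
|BC| ∈ {24}
|CD| ∈ {34}
|AC| ∈ [6, 42]
|BD| ∈ [10, 58]
|AD| ∈ [0, 76]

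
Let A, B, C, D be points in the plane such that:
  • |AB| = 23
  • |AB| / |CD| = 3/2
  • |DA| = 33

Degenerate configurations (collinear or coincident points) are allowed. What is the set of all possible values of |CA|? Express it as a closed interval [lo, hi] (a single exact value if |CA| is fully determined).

|AB| ∈ {23}
|AD| ∈ {33}
|CD| ∈ {46/3}
|BD| ∈ [10, 56]
|AC| ∈ [53/3, 145/3]
|BC| ∈ [0, 214/3]

|CA| ∈ [53/3, 145/3]  (≈ [17.6667, 48.3333])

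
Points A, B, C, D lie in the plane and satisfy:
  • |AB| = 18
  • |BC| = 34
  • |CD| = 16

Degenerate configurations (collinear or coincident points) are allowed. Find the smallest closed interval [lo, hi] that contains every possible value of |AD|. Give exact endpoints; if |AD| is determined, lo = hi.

|AB| ∈ {18}
|BC| ∈ {34}
|CD| ∈ {16}
|AC| ∈ [16, 52]
|BD| ∈ [18, 50]
|AD| ∈ [0, 68]

|AD| ∈ [0, 68]  (≈ [0.0000, 68.0000])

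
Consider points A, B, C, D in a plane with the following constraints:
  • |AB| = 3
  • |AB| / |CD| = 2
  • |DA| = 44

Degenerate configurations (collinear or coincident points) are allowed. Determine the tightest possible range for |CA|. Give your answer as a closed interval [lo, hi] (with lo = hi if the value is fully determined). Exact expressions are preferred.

|CA| ∈ [85/2, 91/2]  (≈ [42.5000, 45.5000])

|AB| ∈ {3}
|AD| ∈ {44}
|CD| ∈ {3/2}
|BD| ∈ [41, 47]
|AC| ∈ [85/2, 91/2]
|BC| ∈ [79/2, 97/2]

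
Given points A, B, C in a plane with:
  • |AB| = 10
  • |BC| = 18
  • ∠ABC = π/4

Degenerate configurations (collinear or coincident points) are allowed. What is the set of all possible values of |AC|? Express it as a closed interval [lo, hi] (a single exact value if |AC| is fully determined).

|AB| ∈ {10}
|BC| ∈ {18}
|AC| ∈ {2·√(106 - 45·√(2))}

|AC| = 2·√(106 - 45·√(2))  (≈ 13.0170)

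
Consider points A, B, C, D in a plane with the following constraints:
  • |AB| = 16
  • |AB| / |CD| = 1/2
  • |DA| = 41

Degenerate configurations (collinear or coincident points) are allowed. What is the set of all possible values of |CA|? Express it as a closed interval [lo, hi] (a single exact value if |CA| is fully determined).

|AB| ∈ {16}
|AD| ∈ {41}
|CD| ∈ {32}
|BD| ∈ [25, 57]
|AC| ∈ [9, 73]
|BC| ∈ [0, 89]

|CA| ∈ [9, 73]  (≈ [9.0000, 73.0000])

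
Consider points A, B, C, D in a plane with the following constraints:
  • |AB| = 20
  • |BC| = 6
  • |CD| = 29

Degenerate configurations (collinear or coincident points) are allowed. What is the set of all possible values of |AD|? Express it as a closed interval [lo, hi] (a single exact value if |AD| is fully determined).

|AD| ∈ [3, 55]  (≈ [3.0000, 55.0000])

|AB| ∈ {20}
|BC| ∈ {6}
|CD| ∈ {29}
|AC| ∈ [14, 26]
|BD| ∈ [23, 35]
|AD| ∈ [3, 55]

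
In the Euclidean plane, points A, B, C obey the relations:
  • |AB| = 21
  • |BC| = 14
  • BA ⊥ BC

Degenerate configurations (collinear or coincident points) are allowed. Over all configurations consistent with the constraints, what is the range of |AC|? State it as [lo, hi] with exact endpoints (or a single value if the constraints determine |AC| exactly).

|AB| ∈ {21}
|BC| ∈ {14}
|AC| ∈ {7·√(13)}

|AC| = 7·√(13)  (≈ 25.2389)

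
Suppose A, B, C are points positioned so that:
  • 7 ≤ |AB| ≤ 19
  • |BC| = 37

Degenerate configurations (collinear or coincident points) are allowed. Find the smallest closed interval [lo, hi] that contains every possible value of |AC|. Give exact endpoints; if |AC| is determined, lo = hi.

|AB| ∈ [7, 19]
|BC| ∈ {37}
|AC| ∈ [18, 56]

|AC| ∈ [18, 56]  (≈ [18.0000, 56.0000])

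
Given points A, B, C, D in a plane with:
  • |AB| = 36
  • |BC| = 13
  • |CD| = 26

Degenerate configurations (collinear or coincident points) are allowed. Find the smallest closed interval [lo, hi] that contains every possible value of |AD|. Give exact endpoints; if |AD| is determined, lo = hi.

|AD| ∈ [0, 75]  (≈ [0.0000, 75.0000])

|AB| ∈ {36}
|BC| ∈ {13}
|CD| ∈ {26}
|AC| ∈ [23, 49]
|BD| ∈ [13, 39]
|AD| ∈ [0, 75]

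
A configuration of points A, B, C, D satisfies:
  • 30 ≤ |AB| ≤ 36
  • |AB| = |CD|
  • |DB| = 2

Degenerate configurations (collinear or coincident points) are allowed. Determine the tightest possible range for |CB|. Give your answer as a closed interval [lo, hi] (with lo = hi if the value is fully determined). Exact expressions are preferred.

|CB| ∈ [28, 38]  (≈ [28.0000, 38.0000])

|AB| ∈ [30, 36]
|BD| ∈ {2}
|CD| ∈ [30, 36]
|AD| ∈ [28, 38]
|BC| ∈ [28, 38]
|AC| ∈ [0, 74]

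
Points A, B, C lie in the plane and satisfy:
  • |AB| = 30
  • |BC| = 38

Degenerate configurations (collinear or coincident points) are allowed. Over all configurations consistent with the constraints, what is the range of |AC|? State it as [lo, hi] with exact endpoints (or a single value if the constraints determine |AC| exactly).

|AB| ∈ {30}
|BC| ∈ {38}
|AC| ∈ [8, 68]

|AC| ∈ [8, 68]  (≈ [8.0000, 68.0000])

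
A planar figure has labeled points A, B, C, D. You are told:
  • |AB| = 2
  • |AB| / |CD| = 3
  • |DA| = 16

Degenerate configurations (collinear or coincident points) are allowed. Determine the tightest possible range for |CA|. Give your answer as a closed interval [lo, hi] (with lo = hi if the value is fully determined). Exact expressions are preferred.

|CA| ∈ [46/3, 50/3]  (≈ [15.3333, 16.6667])

|AB| ∈ {2}
|AD| ∈ {16}
|CD| ∈ {2/3}
|BD| ∈ [14, 18]
|AC| ∈ [46/3, 50/3]
|BC| ∈ [40/3, 56/3]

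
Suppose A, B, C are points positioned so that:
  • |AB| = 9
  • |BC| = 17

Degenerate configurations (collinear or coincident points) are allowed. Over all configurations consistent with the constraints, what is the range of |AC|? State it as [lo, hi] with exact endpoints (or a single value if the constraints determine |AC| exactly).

|AC| ∈ [8, 26]  (≈ [8.0000, 26.0000])

|AB| ∈ {9}
|BC| ∈ {17}
|AC| ∈ [8, 26]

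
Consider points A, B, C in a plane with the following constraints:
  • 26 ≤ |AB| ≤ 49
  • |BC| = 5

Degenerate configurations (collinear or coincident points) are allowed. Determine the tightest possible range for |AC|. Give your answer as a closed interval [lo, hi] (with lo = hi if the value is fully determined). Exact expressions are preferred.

|AB| ∈ [26, 49]
|BC| ∈ {5}
|AC| ∈ [21, 54]

|AC| ∈ [21, 54]  (≈ [21.0000, 54.0000])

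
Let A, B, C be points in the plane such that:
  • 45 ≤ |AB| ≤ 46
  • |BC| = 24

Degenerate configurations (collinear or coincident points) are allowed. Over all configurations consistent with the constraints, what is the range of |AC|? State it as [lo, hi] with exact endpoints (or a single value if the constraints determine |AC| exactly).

|AB| ∈ [45, 46]
|BC| ∈ {24}
|AC| ∈ [21, 70]

|AC| ∈ [21, 70]  (≈ [21.0000, 70.0000])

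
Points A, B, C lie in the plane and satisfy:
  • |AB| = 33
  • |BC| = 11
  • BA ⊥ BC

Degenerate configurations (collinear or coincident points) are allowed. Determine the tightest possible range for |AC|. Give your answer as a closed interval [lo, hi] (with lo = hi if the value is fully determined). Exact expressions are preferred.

|AC| = 11·√(10)  (≈ 34.7851)

|AB| ∈ {33}
|BC| ∈ {11}
|AC| ∈ {11·√(10)}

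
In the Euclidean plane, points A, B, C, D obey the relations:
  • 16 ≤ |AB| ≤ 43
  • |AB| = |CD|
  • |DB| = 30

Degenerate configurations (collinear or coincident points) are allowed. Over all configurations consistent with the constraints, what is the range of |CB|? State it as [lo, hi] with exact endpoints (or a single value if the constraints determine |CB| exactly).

|AB| ∈ [16, 43]
|BD| ∈ {30}
|CD| ∈ [16, 43]
|AD| ∈ [0, 73]
|BC| ∈ [0, 73]
|AC| ∈ [0, 116]

|CB| ∈ [0, 73]  (≈ [0.0000, 73.0000])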